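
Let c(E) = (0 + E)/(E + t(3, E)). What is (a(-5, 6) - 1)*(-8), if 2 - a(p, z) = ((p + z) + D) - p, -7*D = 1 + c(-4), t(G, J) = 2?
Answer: 256/7 ≈ 36.571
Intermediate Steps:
c(E) = E/(2 + E) (c(E) = (0 + E)/(E + 2) = E/(2 + E))
D = -3/7 (D = -(1 - 4/(2 - 4))/7 = -(1 - 4/(-2))/7 = -(1 - 4*(-½))/7 = -(1 + 2)/7 = -⅐*3 = -3/7 ≈ -0.42857)
a(p, z) = 17/7 - z (a(p, z) = 2 - (((p + z) - 3/7) - p) = 2 - ((-3/7 + p + z) - p) = 2 - (-3/7 + z) = 2 + (3/7 - z) = 17/7 - z)
(a(-5, 6) - 1)*(-8) = ((17/7 - 1*6) - 1)*(-8) = ((17/7 - 6) - 1)*(-8) = (-25/7 - 1)*(-8) = -32/7*(-8) = 256/7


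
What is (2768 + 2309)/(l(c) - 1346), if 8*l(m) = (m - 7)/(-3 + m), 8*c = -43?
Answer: -2721272/721357 ≈ -3.7724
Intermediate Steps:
c = -43/8 (c = (1/8)*(-43) = -43/8 ≈ -5.3750)
l(m) = (-7 + m)/(8*(-3 + m)) (l(m) = ((m - 7)/(-3 + m))/8 = ((-7 + m)/(-3 + m))/8 = (-7 + m)/(8*(-3 + m)))
(2768 + 2309)/(l(c) - 1346) = (2768 + 2309)/((-7 - 43/8)/(8*(-3 - 43/8)) - 1346) = 5077/((1/8)*(-99/8)/(-67/8) - 1346) = 5077/((1/8)*(-8/67)*(-99/8) - 1346) = 5077/(99/536 - 1346) = 5077/(-721357/536) = 5077*(-536/721357) = -2721272/721357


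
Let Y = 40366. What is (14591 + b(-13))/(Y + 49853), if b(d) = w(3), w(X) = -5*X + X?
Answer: 239/1479 ≈ 0.16160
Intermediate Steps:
w(X) = -4*X
b(d) = -12 (b(d) = -4*3 = -12)
(14591 + b(-13))/(Y + 49853) = (14591 - 12)/(40366 + 49853) = 14579/90219 = 14579*(1/90219) = 239/1479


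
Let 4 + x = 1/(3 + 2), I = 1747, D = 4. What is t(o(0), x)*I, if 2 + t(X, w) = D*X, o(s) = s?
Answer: -3494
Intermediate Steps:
x = -19/5 (x = -4 + 1/(3 + 2) = -4 + 1/5 = -4 + ⅕ = -19/5 ≈ -3.8000)
t(X, w) = -2 + 4*X
t(o(0), x)*I = (-2 + 4*0)*1747 = (-2 + 0)*1747 = -2*1747 = -3494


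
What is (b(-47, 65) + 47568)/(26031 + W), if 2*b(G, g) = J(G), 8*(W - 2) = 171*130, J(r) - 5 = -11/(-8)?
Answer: 761139/460988 ≈ 1.6511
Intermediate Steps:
J(r) = 51/8 (J(r) = 5 - 11/(-8) = 5 - 11*(-1/8) = 5 + 11/8 = 51/8)
W = 11123/4 (W = 2 + (171*130)/8 = 2 + (1/8)*22230 = 2 + 11115/4 = 11123/4 ≈ 2780.8)
b(G, g) = 51/16 (b(G, g) = (1/2)*(51/8) = 51/16)
(b(-47, 65) + 47568)/(26031 + W) = (51/16 + 47568)/(26031 + 11123/4) = 761139/(16*(115247/4)) = (761139/16)*(4/115247) = 761139/460988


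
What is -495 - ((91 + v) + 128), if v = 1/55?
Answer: -39271/55 ≈ -714.02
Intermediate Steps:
v = 1/55 ≈ 0.018182
-495 - ((91 + v) + 128) = -495 - ((91 + 1/55) + 128) = -495 - (5006/55 + 128) = -495 - 1*12046/55 = -495 - 12046/55 = -39271/55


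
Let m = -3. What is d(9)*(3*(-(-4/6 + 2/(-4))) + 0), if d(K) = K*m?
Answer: -189/2 ≈ -94.500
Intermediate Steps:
d(K) = -3*K (d(K) = K*(-3) = -3*K)
d(9)*(3*(-(-4/6 + 2/(-4))) + 0) = (-3*9)*(3*(-(-4/6 + 2/(-4))) + 0) = -27*(3*(-(-4*⅙ + 2*(-¼))) + 0) = -27*(3*(-(-⅔ - ½)) + 0) = -27*(3*(-1*(-7/6)) + 0) = -27*(3*(7/6) + 0) = -27*(7/2 + 0) = -27*7/2 = -189/2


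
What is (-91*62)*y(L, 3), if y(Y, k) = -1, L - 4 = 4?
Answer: 5642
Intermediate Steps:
L = 8 (L = 4 + 4 = 8)
(-91*62)*y(L, 3) = -91*62*(-1) = -5642*(-1) = 5642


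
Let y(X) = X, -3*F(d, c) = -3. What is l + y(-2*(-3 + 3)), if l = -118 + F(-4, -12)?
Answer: -117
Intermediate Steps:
F(d, c) = 1 (F(d, c) = -⅓*(-3) = 1)
l = -117 (l = -118 + 1 = -117)
l + y(-2*(-3 + 3)) = -117 - 2*(-3 + 3) = -117 - 2*0 = -117 + 0 = -117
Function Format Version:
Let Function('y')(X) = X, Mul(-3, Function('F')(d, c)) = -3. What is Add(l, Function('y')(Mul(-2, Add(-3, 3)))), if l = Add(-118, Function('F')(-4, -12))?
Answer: -117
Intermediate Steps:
Function('F')(d, c) = 1 (Function('F')(d, c) = Mul(Rational(-1, 3), -3) = 1)
l = -117 (l = Add(-118, 1) = -117)
Add(l, Function('y')(Mul(-2, Add(-3, 3)))) = Add(-117, Mul(-2, Add(-3, 3))) = Add(-117, Mul(-2, 0)) = Add(-117, 0) = -117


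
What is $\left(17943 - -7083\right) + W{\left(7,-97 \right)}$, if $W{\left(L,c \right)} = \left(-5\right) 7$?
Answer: $24991$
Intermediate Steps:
$W{\left(L,c \right)} = -35$
$\left(17943 - -7083\right) + W{\left(7,-97 \right)} = \left(17943 - -7083\right) - 35 = \left(17943 + 7083\right) - 35 = 25026 - 35 = 24991$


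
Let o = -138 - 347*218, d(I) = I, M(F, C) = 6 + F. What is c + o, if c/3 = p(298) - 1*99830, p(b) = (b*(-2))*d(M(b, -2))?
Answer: -918826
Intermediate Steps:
p(b) = -2*b*(6 + b) (p(b) = (b*(-2))*(6 + b) = (-2*b)*(6 + b) = -2*b*(6 + b))
o = -75784 (o = -138 - 75646 = -75784)
c = -843042 (c = 3*(-2*298*(6 + 298) - 1*99830) = 3*(-2*298*304 - 99830) = 3*(-181184 - 99830) = 3*(-281014) = -843042)
c + o = -843042 - 75784 = -918826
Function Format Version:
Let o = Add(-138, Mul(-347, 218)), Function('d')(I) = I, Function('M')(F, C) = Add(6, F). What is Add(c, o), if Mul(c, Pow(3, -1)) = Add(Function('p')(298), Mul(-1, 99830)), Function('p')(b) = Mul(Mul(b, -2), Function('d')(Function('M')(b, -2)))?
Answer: -918826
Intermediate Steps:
Function('p')(b) = Mul(-2, b, Add(6, b)) (Function('p')(b) = Mul(Mul(b, -2), Add(6, b)) = Mul(Mul(-2, b), Add(6, b)) = Mul(-2, b, Add(6, b)))
o = -75784 (o = Add(-138, -75646) = -75784)
c = -843042 (c = Mul(3, Add(Mul(-2, 298, Add(6, 298)), Mul(-1, 99830))) = Mul(3, Add(Mul(-2, 298, 304), -99830)) = Mul(3, Add(-181184, -99830)) = Mul(3, -281014) = -843042)
Add(c, o) = Add(-843042, -75784) = -918826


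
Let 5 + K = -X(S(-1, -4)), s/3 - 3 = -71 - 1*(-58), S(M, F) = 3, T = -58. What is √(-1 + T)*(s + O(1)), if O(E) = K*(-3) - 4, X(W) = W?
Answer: -10*I*√59 ≈ -76.811*I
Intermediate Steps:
s = -30 (s = 9 + 3*(-71 - 1*(-58)) = 9 + 3*(-71 + 58) = 9 + 3*(-13) = 9 - 39 = -30)
K = -8 (K = -5 - 1*3 = -5 - 3 = -8)
O(E) = 20 (O(E) = -8*(-3) - 4 = 24 - 4 = 20)
√(-1 + T)*(s + O(1)) = √(-1 - 58)*(-30 + 20) = √(-59)*(-10) = (I*√59)*(-10) = -10*I*√59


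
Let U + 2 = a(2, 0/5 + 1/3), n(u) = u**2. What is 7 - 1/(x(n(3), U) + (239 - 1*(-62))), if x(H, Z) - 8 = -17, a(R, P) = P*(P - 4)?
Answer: 2043/292 ≈ 6.9966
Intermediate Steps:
a(R, P) = P*(-4 + P)
U = -29/9 (U = -2 + (0/5 + 1/3)*(-4 + (0/5 + 1/3)) = -2 + (0*(1/5) + 1*(1/3))*(-4 + (0*(1/5) + 1*(1/3))) = -2 + (0 + 1/3)*(-4 + (0 + 1/3)) = -2 + (-4 + 1/3)/3 = -2 + (1/3)*(-11/3) = -2 - 11/9 = -29/9 ≈ -3.2222)
x(H, Z) = -9 (x(H, Z) = 8 - 17 = -9)
7 - 1/(x(n(3), U) + (239 - 1*(-62))) = 7 - 1/(-9 + (239 - 1*(-62))) = 7 - 1/(-9 + (239 + 62)) = 7 - 1/(-9 + 301) = 7 - 1/292 = 2043/292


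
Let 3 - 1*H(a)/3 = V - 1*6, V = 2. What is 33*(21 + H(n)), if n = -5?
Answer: 1386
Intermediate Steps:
H(a) = 21 (H(a) = 9 - 3*(2 - 1*6) = 9 - 3*(2 - 6) = 9 - 3*(-4) = 9 + 12 = 21)
33*(21 + H(n)) = 33*(21 + 21) = 33*42 = 1386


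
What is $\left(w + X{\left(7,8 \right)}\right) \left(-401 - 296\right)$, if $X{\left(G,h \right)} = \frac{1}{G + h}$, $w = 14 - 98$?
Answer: $\frac{877523}{15} \approx 58502.0$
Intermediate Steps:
$w = -84$
$\left(w + X{\left(7,8 \right)}\right) \left(-401 - 296\right) = \left(-84 + \frac{1}{7 + 8}\right) \left(-401 - 296\right) = \left(-84 + \frac{1}{15}\right) \left(-697\right) = \left(- \frac{1259}{15}\right) \left(-697\right) = \frac{877523}{15}$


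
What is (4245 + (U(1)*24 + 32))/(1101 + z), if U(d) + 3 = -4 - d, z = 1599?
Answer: 817/540 ≈ 1.5130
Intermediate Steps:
U(d) = -7 - d (U(d) = -3 + (-4 - d) = -7 - d)
(4245 + (U(1)*24 + 32))/(1101 + z) = (4245 + ((-7 - 1*1)*24 + 32))/(1101 + 1599) = (4245 + ((-7 - 1)*24 + 32))/2700 = (4245 + (-8*24 + 32))*(1/2700) = (4245 + (-192 + 32))*(1/2700) = (4245 - 160)*(1/2700) = 4085*(1/2700) = 817/540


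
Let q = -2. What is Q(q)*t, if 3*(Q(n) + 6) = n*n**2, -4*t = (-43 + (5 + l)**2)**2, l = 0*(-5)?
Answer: 702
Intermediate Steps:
l = 0
t = -81 (t = -(-43 + (5 + 0)**2)**2/4 = -(-43 + 5**2)**2/4 = -(-43 + 25)**2/4 = -1/4*(-18)**2 = -1/4*324 = -81)
Q(n) = -6 + n**3/3 (Q(n) = -6 + (n*n**2)/3 = -6 + n**3/3)
Q(q)*t = (-6 + (1/3)*(-2)**3)*(-81) = (-6 + (1/3)*(-8))*(-81) = (-6 - 8/3)*(-81) = -26/3*(-81) = 702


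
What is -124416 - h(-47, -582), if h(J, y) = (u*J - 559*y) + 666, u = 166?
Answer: -442618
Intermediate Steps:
h(J, y) = 666 - 559*y + 166*J (h(J, y) = (166*J - 559*y) + 666 = (-559*y + 166*J) + 666 = 666 - 559*y + 166*J)
-124416 - h(-47, -582) = -124416 - (666 - 559*(-582) + 166*(-47)) = -124416 - (666 + 325338 - 7802) = -124416 - 1*318202 = -124416 - 318202 = -442618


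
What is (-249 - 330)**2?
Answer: 335241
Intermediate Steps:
(-249 - 330)**2 = (-579)**2 = 335241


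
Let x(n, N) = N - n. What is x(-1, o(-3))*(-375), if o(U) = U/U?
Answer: -750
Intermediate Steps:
o(U) = 1
x(-1, o(-3))*(-375) = (1 - 1*(-1))*(-375) = (1 + 1)*(-375) = 2*(-375) = -750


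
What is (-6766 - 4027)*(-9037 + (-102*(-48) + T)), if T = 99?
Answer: 43625306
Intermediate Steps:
(-6766 - 4027)*(-9037 + (-102*(-48) + T)) = (-6766 - 4027)*(-9037 + (-102*(-48) + 99)) = -10793*(-9037 + (4896 + 99)) = -10793*(-9037 + 4995) = -10793*(-4042) = 43625306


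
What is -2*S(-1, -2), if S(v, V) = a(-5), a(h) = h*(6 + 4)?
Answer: 100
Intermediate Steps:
a(h) = 10*h (a(h) = h*10 = 10*h)
S(v, V) = -50 (S(v, V) = 10*(-5) = -50)
-2*S(-1, -2) = -2*(-50) = 100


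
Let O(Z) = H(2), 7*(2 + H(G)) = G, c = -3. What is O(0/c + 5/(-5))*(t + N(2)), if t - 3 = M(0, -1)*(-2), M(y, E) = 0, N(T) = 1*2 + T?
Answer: -12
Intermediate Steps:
N(T) = 2 + T
H(G) = -2 + G/7
O(Z) = -12/7 (O(Z) = -2 + (1/7)*2 = -2 + 2/7 = -12/7)
t = 3 (t = 3 + 0*(-2) = 3 + 0 = 3)
O(0/c + 5/(-5))*(t + N(2)) = -12*(3 + (2 + 2))/7 = -12*(3 + 4)/7 = -12/7*7 = -12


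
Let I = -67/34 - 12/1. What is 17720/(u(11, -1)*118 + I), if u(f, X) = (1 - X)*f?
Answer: 602480/87789 ≈ 6.8628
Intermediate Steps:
u(f, X) = f*(1 - X)
I = -475/34 (I = -67*1/34 - 12*1 = -67/34 - 12 = -475/34 ≈ -13.971)
17720/(u(11, -1)*118 + I) = 17720/((11*(1 - 1*(-1)))*118 - 475/34) = 17720/((11*(1 + 1))*118 - 475/34) = 17720/((11*2)*118 - 475/34) = 17720/(22*118 - 475/34) = 17720/(2596 - 475/34) = 17720/(87789/34) = 17720*(34/87789) = 602480/87789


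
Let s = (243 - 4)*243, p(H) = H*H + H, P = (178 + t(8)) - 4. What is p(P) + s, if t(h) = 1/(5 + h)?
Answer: 14965601/169 ≈ 88554.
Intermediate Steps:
P = 2263/13 (P = (178 + 1/(5 + 8)) - 4 = (178 + 1/13) - 4 = 2315/13 - 4 = 2263/13 ≈ 174.08)
p(H) = H + H² (p(H) = H² + H = H + H²)
s = 58077 (s = 239*243 = 58077)
p(P) + s = 2263*(1 + 2263/13)/13 + 58077 = (2263/13)*(2276/13) + 58077 = 5150588/169 + 58077 = 14965601/169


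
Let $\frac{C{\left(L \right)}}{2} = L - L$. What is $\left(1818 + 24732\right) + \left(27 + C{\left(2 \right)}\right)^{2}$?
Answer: $27279$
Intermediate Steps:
$C{\left(L \right)} = 0$ ($C{\left(L \right)} = 2 \left(L - L\right) = 2 \cdot 0 = 0$)
$\left(1818 + 24732\right) + \left(27 + C{\left(2 \right)}\right)^{2} = \left(1818 + 24732\right) + \left(27 + 0\right)^{2} = 26550 + 27^{2} = 26550 + 729 = 27279$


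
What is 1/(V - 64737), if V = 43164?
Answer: -1/21573 ≈ -4.6354e-5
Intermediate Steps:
1/(V - 64737) = 1/(43164 - 64737) = 1/(-21573) = -1/21573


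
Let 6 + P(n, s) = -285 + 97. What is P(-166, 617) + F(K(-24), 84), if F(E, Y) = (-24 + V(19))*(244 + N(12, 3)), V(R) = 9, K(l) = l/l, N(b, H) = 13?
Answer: -4049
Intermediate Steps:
K(l) = 1
P(n, s) = -194 (P(n, s) = -6 + (-285 + 97) = -6 - 188 = -194)
F(E, Y) = -3855 (F(E, Y) = (-24 + 9)*(244 + 13) = -15*257 = -3855)
P(-166, 617) + F(K(-24), 84) = -194 - 3855 = -4049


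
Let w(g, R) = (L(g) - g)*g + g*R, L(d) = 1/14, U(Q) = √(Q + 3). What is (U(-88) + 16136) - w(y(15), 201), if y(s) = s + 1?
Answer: 92224/7 + I*√85 ≈ 13175.0 + 9.2195*I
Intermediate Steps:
U(Q) = √(3 + Q)
L(d) = 1/14 (L(d) = 1*(1/14) = 1/14)
y(s) = 1 + s
w(g, R) = R*g + g*(1/14 - g) (w(g, R) = (1/14 - g)*g + g*R = g*(1/14 - g) + R*g = R*g + g*(1/14 - g))
(U(-88) + 16136) - w(y(15), 201) = (√(3 - 88) + 16136) - (1 + 15)*(1/14 + 201 - (1 + 15)) = (√(-85) + 16136) - 16*(1/14 + 201 - 1*16) = (I*√85 + 16136) - 16*(1/14 + 201 - 16) = (16136 + I*√85) - 16*2591/14 = (16136 + I*√85) - 1*20728/7 = (16136 + I*√85) - 20728/7 = 92224/7 + I*√85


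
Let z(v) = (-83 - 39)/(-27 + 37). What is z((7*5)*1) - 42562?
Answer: -212871/5 ≈ -42574.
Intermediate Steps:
z(v) = -61/5 (z(v) = -122/10 = -122*⅒ = -61/5)
z((7*5)*1) - 42562 = -61/5 - 42562 = -212871/5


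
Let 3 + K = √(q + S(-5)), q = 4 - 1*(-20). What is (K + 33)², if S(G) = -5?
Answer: (30 + √19)² ≈ 1180.5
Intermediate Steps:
q = 24 (q = 4 + 20 = 24)
K = -3 + √19 (K = -3 + √(24 - 5) = -3 + √19 ≈ 1.3589)
(K + 33)² = ((-3 + √19) + 33)² = (30 + √19)²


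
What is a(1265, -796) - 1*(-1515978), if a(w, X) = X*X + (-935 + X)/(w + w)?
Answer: 5438471089/2530 ≈ 2.1496e+6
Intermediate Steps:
a(w, X) = X² + (-935 + X)/(2*w) (a(w, X) = X² + (-935 + X)/((2*w)) = X² + (-935 + X)*(1/(2*w)) = X² + (-935 + X)/(2*w))
a(1265, -796) - 1*(-1515978) = (½)*(-935 - 796 + 2*1265*(-796)²)/1265 - 1*(-1515978) = (½)*(1/1265)*(-935 - 796 + 2*1265*633616) + 1515978 = (½)*(1/1265)*(-935 - 796 + 1603048480) + 1515978 = (½)*(1/1265)*1603046749 + 1515978 = 1603046749/2530 + 1515978 = 5438471089/2530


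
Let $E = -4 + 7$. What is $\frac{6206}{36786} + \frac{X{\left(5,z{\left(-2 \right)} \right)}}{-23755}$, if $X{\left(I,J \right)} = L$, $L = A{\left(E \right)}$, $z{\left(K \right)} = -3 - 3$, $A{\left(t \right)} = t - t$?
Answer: $\frac{3103}{18393} \approx 0.16871$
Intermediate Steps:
$E = 3$
$A{\left(t \right)} = 0$
$z{\left(K \right)} = -6$
$L = 0$
$X{\left(I,J \right)} = 0$
$\frac{6206}{36786} + \frac{X{\left(5,z{\left(-2 \right)} \right)}}{-23755} = \frac{6206}{36786} + \frac{0}{-23755} = 6206 \cdot \frac{1}{36786} + 0 \left(- \frac{1}{23755}\right) = \frac{3103}{18393} + 0 = \frac{3103}{18393}$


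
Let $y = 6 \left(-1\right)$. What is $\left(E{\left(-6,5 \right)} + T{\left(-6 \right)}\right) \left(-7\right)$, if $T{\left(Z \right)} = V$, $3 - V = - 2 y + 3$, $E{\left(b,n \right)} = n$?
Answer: $49$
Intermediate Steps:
$y = -6$
$V = -12$ ($V = 3 - \left(\left(-2\right) \left(-6\right) + 3\right) = 3 - \left(12 + 3\right) = 3 - 15 = -12$)
$T{\left(Z \right)} = -12$
$\left(E{\left(-6,5 \right)} + T{\left(-6 \right)}\right) \left(-7\right) = \left(5 - 12\right) \left(-7\right) = \left(-7\right) \left(-7\right) = 49$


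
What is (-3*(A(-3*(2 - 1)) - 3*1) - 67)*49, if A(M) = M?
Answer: -2401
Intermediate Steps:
(-3*(A(-3*(2 - 1)) - 3*1) - 67)*49 = (-3*(-3*(2 - 1) - 3*1) - 67)*49 = (-3*(-3*1 - 3) - 67)*49 = (-3*(-3 - 3) - 67)*49 = (-3*(-6) - 67)*49 = (18 - 67)*49 = -49*49 = -2401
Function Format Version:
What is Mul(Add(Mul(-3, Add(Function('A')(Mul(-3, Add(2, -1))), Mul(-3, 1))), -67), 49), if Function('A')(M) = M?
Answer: -2401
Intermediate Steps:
Mul(Add(Mul(-3, Add(Function('A')(Mul(-3, Add(2, -1))), Mul(-3, 1))), -67), 49) = Mul(Add(Mul(-3, Add(Mul(-3, Add(2, -1)), Mul(-3, 1))), -67), 49) = Mul(Add(Mul(-3, Add(Mul(-3, 1), -3)), -67), 49) = Mul(Add(Mul(-3, Add(-3, -3)), -67), 49) = Mul(Add(Mul(-3, -6), -67), 49) = Mul(Add(18, -67), 49) = Mul(-49, 49) = -2401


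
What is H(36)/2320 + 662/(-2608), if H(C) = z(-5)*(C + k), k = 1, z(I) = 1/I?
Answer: -485981/1890800 ≈ -0.25702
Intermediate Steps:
H(C) = -1/5 - C/5 (H(C) = (C + 1)/(-5) = -(1 + C)/5 = -1/5 - C/5)
H(36)/2320 + 662/(-2608) = (-1/5 - 1/5*36)/2320 + 662/(-2608) = (-1/5 - 36/5)*(1/2320) + 662*(-1/2608) = -37/5*1/2320 - 331/1304 = -37/11600 - 331/1304 = -485981/1890800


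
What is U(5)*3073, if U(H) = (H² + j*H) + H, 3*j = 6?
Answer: 122920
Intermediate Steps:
j = 2 (j = (⅓)*6 = 2)
U(H) = H² + 3*H (U(H) = (H² + 2*H) + H = H² + 3*H)
U(5)*3073 = (5*(3 + 5))*3073 = (5*8)*3073 = 40*3073 = 122920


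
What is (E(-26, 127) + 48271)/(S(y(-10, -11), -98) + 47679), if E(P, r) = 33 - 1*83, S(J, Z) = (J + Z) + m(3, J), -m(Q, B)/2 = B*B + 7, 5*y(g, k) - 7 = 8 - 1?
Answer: 1205525/1188853 ≈ 1.0140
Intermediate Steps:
y(g, k) = 14/5 (y(g, k) = 7/5 + (8 - 1)/5 = 7/5 + (⅕)*7 = 7/5 + 7/5 = 14/5)
m(Q, B) = -14 - 2*B² (m(Q, B) = -2*(B*B + 7) = -2*(B² + 7) = -2*(7 + B²) = -14 - 2*B²)
S(J, Z) = -14 + J + Z - 2*J² (S(J, Z) = (J + Z) + (-14 - 2*J²) = -14 + J + Z - 2*J²)
E(P, r) = -50 (E(P, r) = 33 - 83 = -50)
(E(-26, 127) + 48271)/(S(y(-10, -11), -98) + 47679) = (-50 + 48271)/((-14 + 14/5 - 98 - 2*(14/5)²) + 47679) = 48221/((-14 + 14/5 - 98 - 2*196/25) + 47679) = 48221/((-14 + 14/5 - 98 - 392/25) + 47679) = 48221/(-3122/25 + 47679) = 48221/(1188853/25) = 48221*(25/1188853) = 1205525/1188853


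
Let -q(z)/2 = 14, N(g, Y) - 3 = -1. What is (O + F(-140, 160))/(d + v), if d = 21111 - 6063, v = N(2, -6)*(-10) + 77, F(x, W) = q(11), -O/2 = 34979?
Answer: -69986/15105 ≈ -4.6333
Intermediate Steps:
N(g, Y) = 2 (N(g, Y) = 3 - 1 = 2)
q(z) = -28 (q(z) = -2*14 = -28)
O = -69958 (O = -2*34979 = -69958)
F(x, W) = -28
v = 57 (v = 2*(-10) + 77 = -20 + 77 = 57)
d = 15048
(O + F(-140, 160))/(d + v) = (-69958 - 28)/(15048 + 57) = -69986/15105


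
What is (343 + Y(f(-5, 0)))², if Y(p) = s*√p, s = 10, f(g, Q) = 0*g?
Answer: 117649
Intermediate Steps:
f(g, Q) = 0
Y(p) = 10*√p
(343 + Y(f(-5, 0)))² = (343 + 10*√0)² = (343 + 10*0)² = (343 + 0)² = 343² = 117649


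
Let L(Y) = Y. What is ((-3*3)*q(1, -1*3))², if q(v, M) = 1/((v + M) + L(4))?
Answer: 81/4 ≈ 20.250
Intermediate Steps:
q(v, M) = 1/(4 + M + v) (q(v, M) = 1/((v + M) + 4) = 1/((M + v) + 4) = 1/(4 + M + v))
((-3*3)*q(1, -1*3))² = ((-3*3)/(4 - 1*3 + 1))² = (-9/(4 - 3 + 1))² = (-9/2)² = 81/4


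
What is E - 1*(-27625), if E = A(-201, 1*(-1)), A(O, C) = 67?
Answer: 27692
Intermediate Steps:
E = 67
E - 1*(-27625) = 67 - 1*(-27625) = 67 + 27625 = 27692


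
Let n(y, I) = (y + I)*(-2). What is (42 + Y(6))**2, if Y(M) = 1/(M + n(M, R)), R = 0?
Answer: 63001/36 ≈ 1750.0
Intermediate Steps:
n(y, I) = -2*I - 2*y (n(y, I) = (I + y)*(-2) = -2*I - 2*y)
Y(M) = -1/M (Y(M) = 1/(M + (-2*0 - 2*M)) = 1/(M + (0 - 2*M)) = 1/(M - 2*M) = 1/(-M) = -1/M)
(42 + Y(6))**2 = (42 - 1/6)**2 = (251/6)**2 = 63001/36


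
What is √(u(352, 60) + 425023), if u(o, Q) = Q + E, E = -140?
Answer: √424943 ≈ 651.88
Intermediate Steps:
u(o, Q) = -140 + Q (u(o, Q) = Q - 140 = -140 + Q)
√(u(352, 60) + 425023) = √((-140 + 60) + 425023) = √(-80 + 425023) = √424943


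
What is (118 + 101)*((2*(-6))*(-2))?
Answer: 5256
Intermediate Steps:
(118 + 101)*((2*(-6))*(-2)) = 219*(-12*(-2)) = 219*24 = 5256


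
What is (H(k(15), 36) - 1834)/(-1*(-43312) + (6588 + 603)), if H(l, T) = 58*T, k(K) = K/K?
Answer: 254/50503 ≈ 0.0050294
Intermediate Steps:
k(K) = 1
(H(k(15), 36) - 1834)/(-1*(-43312) + (6588 + 603)) = (58*36 - 1834)/(-1*(-43312) + (6588 + 603)) = (2088 - 1834)/(43312 + 7191) = 254/50503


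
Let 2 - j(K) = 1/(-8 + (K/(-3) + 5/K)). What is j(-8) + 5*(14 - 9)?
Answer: 3885/143 ≈ 27.168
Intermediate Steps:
j(K) = 2 - 1/(-8 + 5/K - K/3) (j(K) = 2 - 1/(-8 + (K/(-3) + 5/K)) = 2 - 1/(-8 + (K*(-⅓) + 5/K)) = 2 - 1/(-8 + (-K/3 + 5/K)) = 2 - 1/(-8 + (5/K - K/3)) = 2 - 1/(-8 + 5/K - K/3))
j(-8) + 5*(14 - 9) = (-30 + 2*(-8)² + 51*(-8))/(-15 + (-8)² + 24*(-8)) + 5*(14 - 9) = (-30 + 2*64 - 408)/(-15 + 64 - 192) + 5*5 = (-30 + 128 - 408)/(-143) + 25 = -1/143*(-310) + 25 = 310/143 + 25 = 3885/143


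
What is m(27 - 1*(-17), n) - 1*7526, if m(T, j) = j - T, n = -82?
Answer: -7652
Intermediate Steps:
m(27 - 1*(-17), n) - 1*7526 = (-82 - (27 - 1*(-17))) - 1*7526 = (-82 - (27 + 17)) - 7526 = (-82 - 1*44) - 7526 = (-82 - 44) - 7526 = -126 - 7526 = -7652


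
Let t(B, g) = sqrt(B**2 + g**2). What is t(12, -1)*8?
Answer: 8*sqrt(145) ≈ 96.333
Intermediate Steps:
t(12, -1)*8 = sqrt(12**2 + (-1)**2)*8 = sqrt(144 + 1)*8 = sqrt(145)*8 = 8*sqrt(145)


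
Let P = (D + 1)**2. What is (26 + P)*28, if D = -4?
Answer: 980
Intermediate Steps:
P = 9 (P = (-4 + 1)**2 = (-3)**2 = 9)
(26 + P)*28 = (26 + 9)*28 = 35*28 = 980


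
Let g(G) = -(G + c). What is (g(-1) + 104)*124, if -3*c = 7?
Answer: 39928/3 ≈ 13309.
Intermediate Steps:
c = -7/3 (c = -⅓*7 = -7/3 ≈ -2.3333)
g(G) = 7/3 - G (g(G) = -(G - 7/3) = -(-7/3 + G) = 7/3 - G)
(g(-1) + 104)*124 = ((7/3 - 1*(-1)) + 104)*124 = ((7/3 + 1) + 104)*124 = (10/3 + 104)*124 = (322/3)*124 = 39928/3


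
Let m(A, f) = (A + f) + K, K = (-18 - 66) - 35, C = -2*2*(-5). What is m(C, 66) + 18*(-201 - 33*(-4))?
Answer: -1275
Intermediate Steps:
C = 20 (C = -4*(-5) = 20)
K = -119 (K = -84 - 35 = -119)
m(A, f) = -119 + A + f (m(A, f) = (A + f) - 119 = -119 + A + f)
m(C, 66) + 18*(-201 - 33*(-4)) = (-119 + 20 + 66) + 18*(-201 - 33*(-4)) = -33 + 18*(-201 + 132) = -33 + 18*(-69) = -33 - 1242 = -1275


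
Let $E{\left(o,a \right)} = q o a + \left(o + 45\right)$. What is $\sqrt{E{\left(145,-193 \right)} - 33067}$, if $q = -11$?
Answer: $\sqrt{274958} \approx 524.36$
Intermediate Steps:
$E{\left(o,a \right)} = 45 + o - 11 a o$ ($E{\left(o,a \right)} = - 11 o a + \left(o + 45\right) = - 11 a o + \left(45 + o\right) = 45 + o - 11 a o$)
$\sqrt{E{\left(145,-193 \right)} - 33067} = \sqrt{\left(45 + 145 - \left(-2123\right) 145\right) - 33067} = \sqrt{\left(45 + 145 + 307835\right) - 33067} = \sqrt{308025 - 33067} = \sqrt{274958}$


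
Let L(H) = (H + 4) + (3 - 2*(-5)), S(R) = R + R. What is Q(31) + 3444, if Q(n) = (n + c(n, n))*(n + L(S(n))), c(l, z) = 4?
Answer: 7294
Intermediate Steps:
S(R) = 2*R
L(H) = 17 + H (L(H) = (4 + H) + (3 + 10) = (4 + H) + 13 = 17 + H)
Q(n) = (4 + n)*(17 + 3*n) (Q(n) = (n + 4)*(n + (17 + 2*n)) = (4 + n)*(17 + 3*n))
Q(31) + 3444 = (68 + 3*31**2 + 29*31) + 3444 = (68 + 3*961 + 899) + 3444 = (68 + 2883 + 899) + 3444 = 3850 + 3444 = 7294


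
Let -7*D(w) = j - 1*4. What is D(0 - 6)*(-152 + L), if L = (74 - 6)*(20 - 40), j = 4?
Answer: 0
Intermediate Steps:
L = -1360 (L = 68*(-20) = -1360)
D(w) = 0 (D(w) = -(4 - 1*4)/7 = -(4 - 4)/7 = -1/7*0 = 0)
D(0 - 6)*(-152 + L) = 0*(-152 - 1360) = 0*(-1512) = 0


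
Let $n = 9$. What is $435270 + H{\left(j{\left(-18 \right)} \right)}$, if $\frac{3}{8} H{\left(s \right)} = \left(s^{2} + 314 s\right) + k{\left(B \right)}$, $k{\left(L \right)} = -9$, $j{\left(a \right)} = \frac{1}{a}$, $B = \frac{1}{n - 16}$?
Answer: $\frac{105753476}{243} \approx 4.352 \cdot 10^{5}$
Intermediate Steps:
$B = - \frac{1}{7}$ ($B = \frac{1}{9 - 16} = \frac{1}{-7} = - \frac{1}{7} \approx -0.14286$)
$H{\left(s \right)} = -24 + \frac{8 s^{2}}{3} + \frac{2512 s}{3}$ ($H{\left(s \right)} = \frac{8 \left(\left(s^{2} + 314 s\right) - 9\right)}{3} = \frac{8 \left(-9 + s^{2} + 314 s\right)}{3} = -24 + \frac{8 s^{2}}{3} + \frac{2512 s}{3}$)
$435270 + H{\left(j{\left(-18 \right)} \right)} = 435270 + \left(-24 + \frac{8 \left(\frac{1}{-18}\right)^{2}}{3} + \frac{2512}{3 \left(-18\right)}\right) = 435270 + \left(-24 + \frac{8 \left(- \frac{1}{18}\right)^{2}}{3} + \frac{2512}{3} \left(- \frac{1}{18}\right)\right) = 435270 - \frac{17134}{243} = \frac{105753476}{243}$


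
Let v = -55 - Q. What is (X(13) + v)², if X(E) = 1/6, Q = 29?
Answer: 253009/36 ≈ 7028.0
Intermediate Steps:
X(E) = ⅙
v = -84 (v = -55 - 1*29 = -55 - 29 = -84)
(X(13) + v)² = (⅙ - 84)² = (-503/6)² = 253009/36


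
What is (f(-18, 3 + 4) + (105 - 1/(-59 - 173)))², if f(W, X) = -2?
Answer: 571066609/53824 ≈ 10610.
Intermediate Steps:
(f(-18, 3 + 4) + (105 - 1/(-59 - 173)))² = (-2 + (105 - 1/(-59 - 173)))² = (-2 + (105 - 1/(-232)))² = (-2 + (105 - 1*(-1/232)))² = (-2 + (105 + 1/232))² = (-2 + 24361/232)² = (23897/232)² = 571066609/53824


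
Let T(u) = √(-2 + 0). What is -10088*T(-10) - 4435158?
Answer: -4435158 - 10088*I*√2 ≈ -4.4352e+6 - 14267.0*I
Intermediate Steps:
T(u) = I*√2 (T(u) = √(-2) = I*√2)
-10088*T(-10) - 4435158 = -10088*I*√2 - 4435158 = -4435158 - 10088*I*√2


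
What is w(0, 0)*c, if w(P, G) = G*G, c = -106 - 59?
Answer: 0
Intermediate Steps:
c = -165
w(P, G) = G**2
w(0, 0)*c = 0**2*(-165) = 0*(-165) = 0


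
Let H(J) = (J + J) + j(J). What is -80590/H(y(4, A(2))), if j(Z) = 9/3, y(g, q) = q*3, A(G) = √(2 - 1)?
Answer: -80590/9 ≈ -8954.4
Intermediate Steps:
A(G) = 1 (A(G) = √1 = 1)
y(g, q) = 3*q
j(Z) = 3 (j(Z) = 9*(⅓) = 3)
H(J) = 3 + 2*J (H(J) = (J + J) + 3 = 2*J + 3 = 3 + 2*J)
-80590/H(y(4, A(2))) = -80590/(3 + 2*(3*1)) = -80590/(3 + 2*3) = -80590/(3 + 6) = -80590/9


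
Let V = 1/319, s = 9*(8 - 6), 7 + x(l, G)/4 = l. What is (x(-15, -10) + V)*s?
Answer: -505278/319 ≈ -1583.9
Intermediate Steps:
x(l, G) = -28 + 4*l
s = 18 (s = 9*2 = 18)
V = 1/319 ≈ 0.0031348
(x(-15, -10) + V)*s = ((-28 + 4*(-15)) + 1/319)*18 = ((-28 - 60) + 1/319)*18 = (-88 + 1/319)*18 = -28071/319*18 = -505278/319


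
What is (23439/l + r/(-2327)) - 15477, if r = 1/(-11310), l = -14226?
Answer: -482940424861912/31200427635 ≈ -15479.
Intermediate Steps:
r = -1/11310 ≈ -8.8417e-5
(23439/l + r/(-2327)) - 15477 = (23439/(-14226) - 1/11310/(-2327)) - 15477 = (23439*(-1/14226) - 1/11310*(-1/2327)) - 15477 = (-7813/4742 + 1/26318370) - 15477 = -51406355017/31200427635 - 15477 = -482940424861912/31200427635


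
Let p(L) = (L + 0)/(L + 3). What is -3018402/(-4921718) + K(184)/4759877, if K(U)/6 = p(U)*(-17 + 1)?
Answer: 1343291812374423/2190403210862141 ≈ 0.61326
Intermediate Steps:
p(L) = L/(3 + L)
K(U) = -96*U/(3 + U) (K(U) = 6*((U/(3 + U))*(-17 + 1)) = 6*((U/(3 + U))*(-16)) = 6*(-16*U/(3 + U)) = -96*U/(3 + U))
-3018402/(-4921718) + K(184)/4759877 = -3018402/(-4921718) - 96*184/(3 + 184)/4759877 = -3018402*(-1/4921718) - 96*184/187*(1/4759877) = 1509201/2460859 - 96*184*1/187*(1/4759877) = 1509201/2460859 - 17664/187*1/4759877 = 1509201/2460859 - 17664/890096999 = 1343291812374423/2190403210862141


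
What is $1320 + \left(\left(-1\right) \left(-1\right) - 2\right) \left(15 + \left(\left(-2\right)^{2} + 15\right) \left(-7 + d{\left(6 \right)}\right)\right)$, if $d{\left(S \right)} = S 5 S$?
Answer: $-1982$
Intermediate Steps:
$d{\left(S \right)} = 5 S^{2}$ ($d{\left(S \right)} = 5 S S = 5 S^{2}$)
$1320 + \left(\left(-1\right) \left(-1\right) - 2\right) \left(15 + \left(\left(-2\right)^{2} + 15\right) \left(-7 + d{\left(6 \right)}\right)\right) = 1320 + \left(\left(-1\right) \left(-1\right) - 2\right) \left(15 + \left(\left(-2\right)^{2} + 15\right) \left(-7 + 5 \cdot 6^{2}\right)\right) = 1320 + \left(1 - 2\right) \left(15 + \left(4 + 15\right) \left(-7 + 5 \cdot 36\right)\right) = 1320 - \left(15 + 19 \left(-7 + 180\right)\right) = 1320 - \left(15 + 19 \cdot 173\right) = 1320 - \left(15 + 3287\right) = 1320 - 3302 = -1982$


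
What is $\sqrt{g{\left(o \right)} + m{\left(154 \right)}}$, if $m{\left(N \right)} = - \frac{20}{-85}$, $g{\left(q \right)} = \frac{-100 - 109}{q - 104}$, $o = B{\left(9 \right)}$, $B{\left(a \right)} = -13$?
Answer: $\frac{\sqrt{888641}}{663} \approx 1.4218$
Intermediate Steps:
$o = -13$
$g{\left(q \right)} = - \frac{209}{-104 + q}$
$m{\left(N \right)} = \frac{4}{17}$ ($m{\left(N \right)} = \left(-20\right) \left(- \frac{1}{85}\right) = \frac{4}{17}$)
$\sqrt{g{\left(o \right)} + m{\left(154 \right)}} = \sqrt{- \frac{209}{-104 - 13} + \frac{4}{17}} = \sqrt{- \frac{209}{-117} + \frac{4}{17}} = \sqrt{\left(-209\right) \left(- \frac{1}{117}\right) + \frac{4}{17}} = \sqrt{\frac{209}{117} + \frac{4}{17}} = \sqrt{\frac{4021}{1989}} = \frac{\sqrt{888641}}{663}$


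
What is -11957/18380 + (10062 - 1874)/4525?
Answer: 19278003/16633900 ≈ 1.1590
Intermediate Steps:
-11957/18380 + (10062 - 1874)/4525 = -11957*1/18380 + 8188*(1/4525) = -11957/18380 + 8188/4525 = 19278003/16633900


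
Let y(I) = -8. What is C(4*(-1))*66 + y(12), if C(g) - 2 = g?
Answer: -140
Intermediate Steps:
C(g) = 2 + g
C(4*(-1))*66 + y(12) = (2 + 4*(-1))*66 - 8 = (2 - 4)*66 - 8 = -2*66 - 8 = -132 - 8 = -140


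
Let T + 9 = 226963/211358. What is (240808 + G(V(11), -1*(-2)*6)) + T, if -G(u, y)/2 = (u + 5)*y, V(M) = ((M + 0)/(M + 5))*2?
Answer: 50862684231/211358 ≈ 2.4065e+5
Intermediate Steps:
V(M) = 2*M/(5 + M) (V(M) = (M/(5 + M))*2 = 2*M/(5 + M))
G(u, y) = -2*y*(5 + u) (G(u, y) = -2*(u + 5)*y = -2*(5 + u)*y = -2*y*(5 + u))
T = -1675259/211358 (T = -9 + 226963/211358 = -1675259/211358 ≈ -7.9262)
(240808 + G(V(11), -1*(-2)*6)) + T = (240808 - 2*-1*(-2)*6*(5 + 2*11/(5 + 11))) - 1675259/211358 = (240808 - 2*2*6*(5 + 2*11/16)) - 1675259/211358 = (240808 - 2*12*(5 + 2*11*(1/16))) - 1675259/211358 = (240808 - 2*12*(5 + 11/8)) - 1675259/211358 = (240808 - 2*12*51/8) - 1675259/211358 = (240808 - 153) - 1675259/211358 = 240655 - 1675259/211358 = 50862684231/211358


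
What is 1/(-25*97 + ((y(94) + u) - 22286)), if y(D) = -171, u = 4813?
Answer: -1/20069 ≈ -4.9828e-5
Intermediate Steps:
1/(-25*97 + ((y(94) + u) - 22286)) = 1/(-25*97 + ((-171 + 4813) - 22286)) = 1/(-2425 + (4642 - 22286)) = 1/(-2425 - 17644) = 1/(-20069) = -1/20069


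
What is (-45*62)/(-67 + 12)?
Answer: 558/11 ≈ 50.727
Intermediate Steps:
(-45*62)/(-67 + 12) = -2790/(-55) = -2790*(-1/55) = 558/11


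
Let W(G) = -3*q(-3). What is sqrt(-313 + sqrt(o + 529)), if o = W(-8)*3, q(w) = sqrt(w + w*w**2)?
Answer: sqrt(-313 + sqrt(529 - 9*I*sqrt(30))) ≈ 0.03143 - 17.029*I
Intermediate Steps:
q(w) = sqrt(w + w**3)
W(G) = -3*I*sqrt(30) (W(G) = -3*sqrt(-3 + (-3)**3) = -3*sqrt(-3 - 27) = -3*I*sqrt(30))
o = -9*I*sqrt(30) (o = -3*I*sqrt(30)*3 = -9*I*sqrt(30) ≈ -49.295*I)
sqrt(-313 + sqrt(o + 529)) = sqrt(-313 + sqrt(-9*I*sqrt(30) + 529)) = sqrt(-313 + sqrt(529 - 9*I*sqrt(30)))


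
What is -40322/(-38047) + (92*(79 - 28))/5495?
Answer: 400085914/209068265 ≈ 1.9137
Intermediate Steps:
-40322/(-38047) + (92*(79 - 28))/5495 = -40322*(-1/38047) + (92*51)*(1/5495) = 40322/38047 + 4692*(1/5495) = 40322/38047 + 4692/5495 = 400085914/209068265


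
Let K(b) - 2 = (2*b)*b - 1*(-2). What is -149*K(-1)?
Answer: -894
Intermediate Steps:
K(b) = 4 + 2*b² (K(b) = 2 + ((2*b)*b - 1*(-2)) = 2 + (2*b² + 2) = 2 + (2 + 2*b²) = 4 + 2*b²)
-149*K(-1) = -149*(4 + 2*(-1)²) = -149*(4 + 2*1) = -149*(4 + 2) = -149*6 = -894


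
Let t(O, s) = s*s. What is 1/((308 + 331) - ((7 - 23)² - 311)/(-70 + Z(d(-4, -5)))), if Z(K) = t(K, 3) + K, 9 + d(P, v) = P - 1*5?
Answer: 79/50426 ≈ 0.0015667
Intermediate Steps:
t(O, s) = s²
d(P, v) = -14 + P (d(P, v) = -9 + (P - 1*5) = -9 + (P - 5) = -9 + (-5 + P) = -14 + P)
Z(K) = 9 + K (Z(K) = 3² + K = 9 + K)
1/((308 + 331) - ((7 - 23)² - 311)/(-70 + Z(d(-4, -5)))) = 1/((308 + 331) - ((7 - 23)² - 311)/(-70 + (9 + (-14 - 4)))) = 1/(639 - ((-16)² - 311)/(-70 + (9 - 18))) = 1/(639 - (256 - 311)/(-70 - 9)) = 1/(639 - (-55)/(-79)) = 1/(639 - (-55)*(-1)/79) = 1/(639 - 1*55/79) = 1/(639 - 55/79) = 1/(50426/79) = 79/50426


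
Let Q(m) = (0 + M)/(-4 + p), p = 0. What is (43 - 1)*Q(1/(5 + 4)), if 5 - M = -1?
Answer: -63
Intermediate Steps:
M = 6 (M = 5 - 1*(-1) = 5 + 1 = 6)
Q(m) = -3/2 (Q(m) = (0 + 6)/(-4 + 0) = 6/(-4) = 6*(-1/4) = -3/2)
(43 - 1)*Q(1/(5 + 4)) = (43 - 1)*(-3/2) = 42*(-3/2) = -63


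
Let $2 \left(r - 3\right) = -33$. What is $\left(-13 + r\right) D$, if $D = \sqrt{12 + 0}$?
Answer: $- 53 \sqrt{3} \approx -91.799$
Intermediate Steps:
$r = - \frac{27}{2}$ ($r = 3 + \frac{1}{2} \left(-33\right) = 3 - \frac{33}{2} = - \frac{27}{2} \approx -13.5$)
$D = 2 \sqrt{3}$ ($D = \sqrt{12} = 2 \sqrt{3} \approx 3.4641$)
$\left(-13 + r\right) D = \left(-13 - \frac{27}{2}\right) 2 \sqrt{3} = - \frac{53 \cdot 2 \sqrt{3}}{2} = - 53 \sqrt{3}$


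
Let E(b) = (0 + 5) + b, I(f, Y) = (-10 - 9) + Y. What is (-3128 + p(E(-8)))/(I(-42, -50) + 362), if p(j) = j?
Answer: -3131/293 ≈ -10.686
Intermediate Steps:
I(f, Y) = -19 + Y
E(b) = 5 + b
(-3128 + p(E(-8)))/(I(-42, -50) + 362) = (-3128 + (5 - 8))/((-19 - 50) + 362) = (-3128 - 3)/(-69 + 362) = -3131/293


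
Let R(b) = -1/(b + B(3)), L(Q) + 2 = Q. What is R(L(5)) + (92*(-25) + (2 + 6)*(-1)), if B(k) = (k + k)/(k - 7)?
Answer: -6926/3 ≈ -2308.7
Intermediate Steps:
L(Q) = -2 + Q
B(k) = 2*k/(-7 + k) (B(k) = (2*k)/(-7 + k) = 2*k/(-7 + k))
R(b) = -1/(-3/2 + b) (R(b) = -1/(b + 2*3/(-7 + 3)) = -1/(b + 2*3/(-4)) = -1/(b + 2*3*(-¼)) = -1/(b - 3/2) = -1/(-3/2 + b))
R(L(5)) + (92*(-25) + (2 + 6)*(-1)) = -2/(-3 + 2*(-2 + 5)) + (92*(-25) + (2 + 6)*(-1)) = -2/(-3 + 2*3) + (-2300 + 8*(-1)) = -2/(-3 + 6) + (-2300 - 8) = -2/3 - 2308 = -2*⅓ - 2308 = -⅔ - 2308 = -6926/3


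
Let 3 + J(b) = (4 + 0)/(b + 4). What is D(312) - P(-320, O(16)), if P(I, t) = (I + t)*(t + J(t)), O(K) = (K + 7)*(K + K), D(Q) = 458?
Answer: -56327366/185 ≈ -3.0447e+5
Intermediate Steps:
J(b) = -3 + 4/(4 + b) (J(b) = -3 + (4 + 0)/(b + 4) = -3 + 4/(4 + b))
O(K) = 2*K*(7 + K) (O(K) = (7 + K)*(2*K) = 2*K*(7 + K))
P(I, t) = (I + t)*(t + (-8 - 3*t)/(4 + t))
D(312) - P(-320, O(16)) = 458 - (-1*(-320)*(8 + 3*(2*16*(7 + 16))) - 2*16*(7 + 16)*(8 + 3*(2*16*(7 + 16))) + (2*16*(7 + 16))*(4 + 2*16*(7 + 16))*(-320 + 2*16*(7 + 16)))/(4 + 2*16*(7 + 16)) = 458 - (-1*(-320)*(8 + 3*(2*16*23)) - 2*16*23*(8 + 3*(2*16*23)) + (2*16*23)*(4 + 2*16*23)*(-320 + 2*16*23))/(4 + 2*16*23) = 458 - (-1*(-320)*(8 + 3*736) - 1*736*(8 + 3*736) + 736*(4 + 736)*(-320 + 736))/(4 + 736) = 458 - (-1*(-320)*(8 + 2208) - 1*736*(8 + 2208) + 736*740*416)/740 = 458 - (-1*(-320)*2216 - 1*736*2216 + 226570240)/740 = 458 - (709120 - 1630976 + 226570240)/740 = 458 - 225648384/740 = 458 - 1*56412096/185 = 458 - 56412096/185 = -56327366/185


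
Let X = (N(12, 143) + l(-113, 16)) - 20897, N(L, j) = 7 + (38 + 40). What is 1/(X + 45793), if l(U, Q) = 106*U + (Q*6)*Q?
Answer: 1/14539 ≈ 6.8781e-5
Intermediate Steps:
N(L, j) = 85 (N(L, j) = 7 + 78 = 85)
l(U, Q) = 6*Q² + 106*U (l(U, Q) = 106*U + (6*Q)*Q = 106*U + 6*Q² = 6*Q² + 106*U)
X = -31254 (X = (85 + (6*16² + 106*(-113))) - 20897 = (85 + (6*256 - 11978)) - 20897 = (85 + (1536 - 11978)) - 20897 = (85 - 10442) - 20897 = -10357 - 20897 = -31254)
1/(X + 45793) = 1/(-31254 + 45793) = 1/14539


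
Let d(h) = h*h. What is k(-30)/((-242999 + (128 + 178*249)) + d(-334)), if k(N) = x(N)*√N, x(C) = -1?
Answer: I*√30/86993 ≈ 6.2962e-5*I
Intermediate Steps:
d(h) = h²
k(N) = -√N
k(-30)/((-242999 + (128 + 178*249)) + d(-334)) = (-√(-30))/((-242999 + (128 + 178*249)) + (-334)²) = (-I*√30)/((-242999 + (128 + 44322)) + 111556) = (-I*√30)/((-242999 + 44450) + 111556) = (-I*√30)/(-198549 + 111556) = -I*√30/(-86993) = -I*√30*(-1/86993) = I*√30/86993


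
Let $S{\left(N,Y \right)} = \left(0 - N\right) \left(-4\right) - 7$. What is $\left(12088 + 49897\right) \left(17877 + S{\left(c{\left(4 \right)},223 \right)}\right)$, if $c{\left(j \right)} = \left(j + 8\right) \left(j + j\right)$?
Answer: $1131474190$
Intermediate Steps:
$c{\left(j \right)} = 2 j \left(8 + j\right)$ ($c{\left(j \right)} = \left(8 + j\right) 2 j = 2 j \left(8 + j\right)$)
$S{\left(N,Y \right)} = -7 + 4 N$ ($S{\left(N,Y \right)} = - N \left(-4\right) - 7 = 4 N - 7 = -7 + 4 N$)
$\left(12088 + 49897\right) \left(17877 + S{\left(c{\left(4 \right)},223 \right)}\right) = \left(12088 + 49897\right) \left(17877 - \left(7 - 4 \cdot 2 \cdot 4 \left(8 + 4\right)\right)\right) = 61985 \left(17877 - \left(7 - 4 \cdot 2 \cdot 4 \cdot 12\right)\right) = 61985 \left(17877 + \left(-7 + 4 \cdot 96\right)\right) = 61985 \left(17877 + \left(-7 + 384\right)\right) = 61985 \left(17877 + 377\right) = 61985 \cdot 18254 = 1131474190$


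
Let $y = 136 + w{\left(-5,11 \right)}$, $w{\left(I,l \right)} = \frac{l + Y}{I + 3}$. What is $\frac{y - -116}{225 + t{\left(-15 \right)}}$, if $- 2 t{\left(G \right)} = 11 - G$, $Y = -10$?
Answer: $\frac{503}{424} \approx 1.1863$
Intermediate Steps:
$w{\left(I,l \right)} = \frac{-10 + l}{3 + I}$ ($w{\left(I,l \right)} = \frac{l - 10}{I + 3} = \frac{-10 + l}{3 + I}$)
$t{\left(G \right)} = - \frac{11}{2} + \frac{G}{2}$ ($t{\left(G \right)} = - \frac{11 - G}{2} = - \frac{11}{2} + \frac{G}{2}$)
$y = \frac{271}{2}$ ($y = 136 + \frac{-10 + 11}{3 - 5} = 136 + \frac{1}{-2} \cdot 1 = 136 - \frac{1}{2} = \frac{271}{2} \approx 135.5$)
$\frac{y - -116}{225 + t{\left(-15 \right)}} = \frac{\frac{271}{2} - -116}{225 + \left(- \frac{11}{2} + \frac{1}{2} \left(-15\right)\right)} = \frac{\frac{271}{2} + 116}{225 - 13} = \frac{503}{2 \left(225 - 13\right)} = \frac{503}{2 \cdot 212} = \frac{503}{2} \cdot \frac{1}{212} = \frac{503}{424}$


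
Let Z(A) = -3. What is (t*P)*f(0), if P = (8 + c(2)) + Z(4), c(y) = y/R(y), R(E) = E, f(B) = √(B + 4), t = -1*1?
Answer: -12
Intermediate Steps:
t = -1
f(B) = √(4 + B)
c(y) = 1 (c(y) = y/y = 1)
P = 6 (P = (8 + 1) - 3 = 9 - 3 = 6)
(t*P)*f(0) = (-1*6)*√(4 + 0) = -6*√4 = -6*2 = -12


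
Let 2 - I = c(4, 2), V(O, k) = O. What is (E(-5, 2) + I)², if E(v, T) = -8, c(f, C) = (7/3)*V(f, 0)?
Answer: 2116/9 ≈ 235.11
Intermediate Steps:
c(f, C) = 7*f/3 (c(f, C) = (7/3)*f = (7*(⅓))*f = 7*f/3)
I = -22/3 (I = 2 - 7*4/3 = 2 - 1*28/3 = 2 - 28/3 = -22/3 ≈ -7.3333)
(E(-5, 2) + I)² = (-8 - 22/3)² = (-46/3)² = 2116/9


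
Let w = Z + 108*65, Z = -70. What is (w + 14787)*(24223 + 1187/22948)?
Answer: 12082959036567/22948 ≈ 5.2654e+8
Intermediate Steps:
w = 6950 (w = -70 + 108*65 = -70 + 7020 = 6950)
(w + 14787)*(24223 + 1187/22948) = (6950 + 14787)*(24223 + 1187/22948) = 21737*(24223 + 1187*(1/22948)) = 21737*(24223 + 1187/22948) = 21737*(555870591/22948) = 12082959036567/22948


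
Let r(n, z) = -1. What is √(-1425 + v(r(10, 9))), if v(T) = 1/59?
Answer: I*√4960366/59 ≈ 37.749*I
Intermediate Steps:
v(T) = 1/59
√(-1425 + v(r(10, 9))) = √(-1425 + 1/59) = √(-84074/59) = I*√4960366/59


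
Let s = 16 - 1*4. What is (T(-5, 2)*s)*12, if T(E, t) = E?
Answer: -720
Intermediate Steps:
s = 12 (s = 16 - 4 = 12)
(T(-5, 2)*s)*12 = -5*12*12 = -60*12 = -720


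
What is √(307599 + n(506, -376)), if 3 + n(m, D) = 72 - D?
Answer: 2*√77011 ≈ 555.02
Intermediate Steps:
n(m, D) = 69 - D (n(m, D) = -3 + (72 - D) = 69 - D)
√(307599 + n(506, -376)) = √(307599 + (69 - 1*(-376))) = √(307599 + (69 + 376)) = √(307599 + 445) = √308044 = 2*√77011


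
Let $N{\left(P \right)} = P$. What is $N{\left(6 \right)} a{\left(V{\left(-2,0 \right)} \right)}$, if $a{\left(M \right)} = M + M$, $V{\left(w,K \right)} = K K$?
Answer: $0$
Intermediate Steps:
$V{\left(w,K \right)} = K^{2}$
$a{\left(M \right)} = 2 M$
$N{\left(6 \right)} a{\left(V{\left(-2,0 \right)} \right)} = 6 \cdot 2 \cdot 0^{2} = 6 \cdot 2 \cdot 0 = 6 \cdot 0 = 0$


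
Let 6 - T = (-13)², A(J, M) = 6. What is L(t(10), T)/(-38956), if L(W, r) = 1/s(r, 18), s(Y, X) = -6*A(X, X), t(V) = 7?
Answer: 1/1402416 ≈ 7.1305e-7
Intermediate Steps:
T = -163 (T = 6 - 1*(-13)² = 6 - 1*169 = 6 - 169 = -163)
s(Y, X) = -36 (s(Y, X) = -6*6 = -36)
L(W, r) = -1/36 (L(W, r) = 1/(-36) = -1/36)
L(t(10), T)/(-38956) = -1/36/(-38956) = -1/36*(-1/38956) = 1/1402416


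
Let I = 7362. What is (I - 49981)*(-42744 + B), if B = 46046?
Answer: -140727938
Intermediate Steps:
(I - 49981)*(-42744 + B) = (7362 - 49981)*(-42744 + 46046) = -42619*3302 = -140727938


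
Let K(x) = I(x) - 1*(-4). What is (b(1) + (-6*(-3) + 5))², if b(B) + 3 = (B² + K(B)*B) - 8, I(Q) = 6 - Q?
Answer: 484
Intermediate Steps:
K(x) = 10 - x (K(x) = (6 - x) - 1*(-4) = (6 - x) + 4 = 10 - x)
b(B) = -11 + B² + B*(10 - B) (b(B) = -3 + ((B² + (10 - B)*B) - 8) = -3 + ((B² + B*(10 - B)) - 8) = -3 + (-8 + B² + B*(10 - B)) = -11 + B² + B*(10 - B))
(b(1) + (-6*(-3) + 5))² = ((-11 + 10*1) + (-6*(-3) + 5))² = ((-11 + 10) + (18 + 5))² = (-1 + 23)² = 22² = 484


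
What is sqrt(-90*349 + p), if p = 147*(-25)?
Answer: I*sqrt(35085) ≈ 187.31*I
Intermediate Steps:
p = -3675
sqrt(-90*349 + p) = sqrt(-90*349 - 3675) = sqrt(-31410 - 3675) = sqrt(-35085) = I*sqrt(35085)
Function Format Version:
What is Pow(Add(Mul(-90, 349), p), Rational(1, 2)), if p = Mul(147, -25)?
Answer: Mul(I, Pow(35085, Rational(1, 2))) ≈ Mul(187.31, I)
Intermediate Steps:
p = -3675
Pow(Add(Mul(-90, 349), p), Rational(1, 2)) = Pow(Add(Mul(-90, 349), -3675), Rational(1, 2)) = Pow(Add(-31410, -3675), Rational(1, 2)) = Pow(-35085, Rational(1, 2)) = Mul(I, Pow(35085, Rational(1, 2)))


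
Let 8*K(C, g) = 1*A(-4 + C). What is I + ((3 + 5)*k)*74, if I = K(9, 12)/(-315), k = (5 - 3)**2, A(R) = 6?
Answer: 994559/420 ≈ 2368.0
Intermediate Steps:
K(C, g) = 3/4 (K(C, g) = (1*6)/8 = (1/8)*6 = 3/4)
k = 4 (k = 2**2 = 4)
I = -1/420 (I = (3/4)/(-315) = (3/4)*(-1/315) = -1/420 ≈ -0.0023810)
I + ((3 + 5)*k)*74 = -1/420 + ((3 + 5)*4)*74 = -1/420 + (8*4)*74 = -1/420 + 32*74 = -1/420 + 2368 = 994559/420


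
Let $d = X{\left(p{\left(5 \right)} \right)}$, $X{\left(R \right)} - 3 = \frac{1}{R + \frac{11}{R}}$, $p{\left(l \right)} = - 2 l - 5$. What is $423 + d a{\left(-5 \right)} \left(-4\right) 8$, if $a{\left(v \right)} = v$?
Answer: $\frac{52677}{59} \approx 892.83$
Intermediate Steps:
$p{\left(l \right)} = -5 - 2 l$
$X{\left(R \right)} = 3 + \frac{1}{R + \frac{11}{R}}$
$d = \frac{693}{236}$ ($d = \frac{33 - 15 + 3 \left(-5 - 10\right)^{2}}{11 + \left(-5 - 10\right)^{2}} = \frac{33 - 15 + 3 \left(-15\right)^{2}}{11 + \left(-15\right)^{2}} = \frac{33 - 15 + 3 \cdot 225}{11 + 225} = \frac{33 - 15 + 675}{236} = \frac{1}{236} \cdot 693 = \frac{693}{236} \approx 2.9364$)
$423 + d a{\left(-5 \right)} \left(-4\right) 8 = 423 + \frac{693 \left(-5\right) \left(-4\right) 8}{236} = 423 + \frac{693 \cdot 20 \cdot 8}{236} = 423 + \frac{693}{236} \cdot 160 = 423 + \frac{27720}{59} = \frac{52677}{59}$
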